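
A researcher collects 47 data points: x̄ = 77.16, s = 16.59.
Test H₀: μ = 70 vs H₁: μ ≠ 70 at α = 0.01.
One-sample t-test:
H₀: μ = 70
H₁: μ ≠ 70
df = n - 1 = 46
t = (x̄ - μ₀) / (s/√n) = (77.16 - 70) / (16.59/√47) = 2.959
p-value = 0.0049

Since p-value < α = 0.01, we reject H₀.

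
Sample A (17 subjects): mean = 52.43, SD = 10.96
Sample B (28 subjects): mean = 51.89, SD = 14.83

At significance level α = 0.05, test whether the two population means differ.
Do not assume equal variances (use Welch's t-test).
Welch's two-sample t-test:
H₀: μ₁ = μ₂
H₁: μ₁ ≠ μ₂
s₁²/n₁ = 10.96²/17 = 7.0660,  s₂²/n₂ = 14.83²/28 = 7.8546
SE = √(s₁²/n₁ + s₂²/n₂) = √(7.0660 + 7.8546) = 3.8627
df (Welch-Satterthwaite) = (s₁²/n₁ + s₂²/n₂)² / [(s₁²/n₁)²/(n₁-1) + (s₂²/n₂)²/(n₂-1)] ≈ 41.18
t = (x̄₁ - x̄₂) / SE = (52.43 - 51.89) / 3.8627 = 0.54 / 3.8627 = 0.140
p-value = 0.8895

Since p-value > α = 0.05, we fail to reject H₀.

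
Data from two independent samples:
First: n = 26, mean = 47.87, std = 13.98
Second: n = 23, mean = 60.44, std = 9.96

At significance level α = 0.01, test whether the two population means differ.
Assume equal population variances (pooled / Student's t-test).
Student's two-sample t-test (equal variances):
H₀: μ₁ = μ₂
H₁: μ₁ ≠ μ₂
df = n₁ + n₂ - 2 = 47
Pooled variance s_p² = [(n₁-1)s₁² + (n₂-1)s₂²] / (n₁ + n₂ - 2) = [(25)(13.98²) + (22)(9.96²)] / 47 = 150.3925
SE = √(s_p²(1/n₁ + 1/n₂)) = √(150.3925 × (1/26 + 1/23)) = 3.5104
t = (x̄₁ - x̄₂) / SE = (47.87 - 60.44) / 3.5104 = -12.57 / 3.5104 = -3.581
p-value = 0.0008

Since p-value < α = 0.01, we reject H₀.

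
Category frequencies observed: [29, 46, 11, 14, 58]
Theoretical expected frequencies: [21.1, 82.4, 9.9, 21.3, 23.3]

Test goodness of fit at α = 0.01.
Chi-square goodness of fit test:
H₀: observed counts match expected distribution
H₁: observed counts differ from expected distribution
df = k - 1 = 4
χ² = Σ(O - E)²/E
   = (29 - 21.1)²/21.1 + (46 - 82.4)²/82.4 + (11 - 9.9)²/9.9 + (14 - 21.3)²/21.3 + (58 - 23.3)²/23.3
   = 2.958 + 16.080 + 0.122 + 2.502 + 51.678
   = 73.34
p-value < 0.0001

Since p-value < α = 0.01, we reject H₀.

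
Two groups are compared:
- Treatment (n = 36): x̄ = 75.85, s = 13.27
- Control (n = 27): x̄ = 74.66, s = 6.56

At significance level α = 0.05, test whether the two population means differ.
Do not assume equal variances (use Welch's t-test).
Welch's two-sample t-test:
H₀: μ₁ = μ₂
H₁: μ₁ ≠ μ₂
s₁²/n₁ = 13.27²/36 = 4.8915,  s₂²/n₂ = 6.56²/27 = 1.5938
SE = √(s₁²/n₁ + s₂²/n₂) = √(4.8915 + 1.5938) = 2.5466
df (Welch-Satterthwaite) = (s₁²/n₁ + s₂²/n₂)² / [(s₁²/n₁)²/(n₁-1) + (s₂²/n₂)²/(n₂-1)] ≈ 53.83
t = (x̄₁ - x̄₂) / SE = (75.85 - 74.66) / 2.5466 = 1.19 / 2.5466 = 0.467
p-value = 0.6422

Since p-value > α = 0.05, we fail to reject H₀.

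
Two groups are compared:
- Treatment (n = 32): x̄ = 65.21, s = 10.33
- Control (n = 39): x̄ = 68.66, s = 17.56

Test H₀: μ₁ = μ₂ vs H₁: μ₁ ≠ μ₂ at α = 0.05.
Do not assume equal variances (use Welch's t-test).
Welch's two-sample t-test:
H₀: μ₁ = μ₂
H₁: μ₁ ≠ μ₂
s₁²/n₁ = 10.33²/32 = 3.3347,  s₂²/n₂ = 17.56²/39 = 7.9065
SE = √(s₁²/n₁ + s₂²/n₂) = √(3.3347 + 7.9065) = 3.3528
df (Welch-Satterthwaite) = (s₁²/n₁ + s₂²/n₂)² / [(s₁²/n₁)²/(n₁-1) + (s₂²/n₂)²/(n₂-1)] ≈ 63.06
t = (x̄₁ - x̄₂) / SE = (65.21 - 68.66) / 3.3528 = -3.45 / 3.3528 = -1.029
p-value = 0.3074

Since p-value > α = 0.05, we fail to reject H₀.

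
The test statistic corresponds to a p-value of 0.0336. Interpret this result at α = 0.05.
Since p = 0.0336 < α = 0.05, reject H₀.
There is sufficient evidence to reject the null hypothesis; the result is statistically significant at the 0.05 level.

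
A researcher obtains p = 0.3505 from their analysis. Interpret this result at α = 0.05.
Since p = 0.3505 > α = 0.05, fail to reject H₀.
There is insufficient evidence to reject the null hypothesis; the result is not statistically significant at the 0.05 level.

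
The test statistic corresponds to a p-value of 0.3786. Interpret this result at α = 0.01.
Since p = 0.3786 > α = 0.01, fail to reject H₀.
There is insufficient evidence to reject the null hypothesis; the result is not statistically significant at the 0.01 level.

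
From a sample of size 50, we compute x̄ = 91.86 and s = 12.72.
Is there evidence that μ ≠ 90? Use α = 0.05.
One-sample t-test:
H₀: μ = 90
H₁: μ ≠ 90
df = n - 1 = 49
t = (x̄ - μ₀) / (s/√n) = (91.86 - 90) / (12.72/√50) = 1.034
p-value = 0.3062

Since p-value > α = 0.05, we fail to reject H₀.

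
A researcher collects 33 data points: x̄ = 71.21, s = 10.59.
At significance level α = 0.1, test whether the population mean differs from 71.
One-sample t-test:
H₀: μ = 71
H₁: μ ≠ 71
df = n - 1 = 32
t = (x̄ - μ₀) / (s/√n) = (71.21 - 71) / (10.59/√33) = 0.114
p-value = 0.9100

Since p-value > α = 0.1, we fail to reject H₀.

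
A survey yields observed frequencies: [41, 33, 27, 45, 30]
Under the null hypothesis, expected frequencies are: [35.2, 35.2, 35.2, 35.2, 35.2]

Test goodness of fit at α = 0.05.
Chi-square goodness of fit test:
H₀: observed counts match expected distribution
H₁: observed counts differ from expected distribution
df = k - 1 = 4
χ² = Σ(O - E)²/E
   = (41 - 35.2)²/35.2 + (33 - 35.2)²/35.2 + (27 - 35.2)²/35.2 + (45 - 35.2)²/35.2 + (30 - 35.2)²/35.2
   = 0.956 + 0.138 + 1.910 + 2.728 + 0.768
   = 6.50
p-value = 0.1648

Since p-value > α = 0.05, we fail to reject H₀.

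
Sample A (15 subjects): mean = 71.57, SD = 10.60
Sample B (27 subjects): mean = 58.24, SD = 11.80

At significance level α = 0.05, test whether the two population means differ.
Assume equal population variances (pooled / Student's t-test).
Student's two-sample t-test (equal variances):
H₀: μ₁ = μ₂
H₁: μ₁ ≠ μ₂
df = n₁ + n₂ - 2 = 40
Pooled variance s_p² = [(n₁-1)s₁² + (n₂-1)s₂²] / (n₁ + n₂ - 2) = [(14)(10.60²) + (26)(11.80²)] / 40 = 129.8320
SE = √(s_p²(1/n₁ + 1/n₂)) = √(129.8320 × (1/15 + 1/27)) = 3.6693
t = (x̄₁ - x̄₂) / SE = (71.57 - 58.24) / 3.6693 = 13.33 / 3.6693 = 3.633
p-value = 0.0008

Since p-value < α = 0.05, we reject H₀.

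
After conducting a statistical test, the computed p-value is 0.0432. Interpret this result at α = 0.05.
Since p = 0.0432 < α = 0.05, reject H₀.
There is sufficient evidence to reject the null hypothesis; the result is statistically significant at the 0.05 level.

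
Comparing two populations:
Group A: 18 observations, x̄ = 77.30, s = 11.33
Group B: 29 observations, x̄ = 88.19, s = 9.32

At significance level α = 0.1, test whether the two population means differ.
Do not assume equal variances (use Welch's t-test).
Welch's two-sample t-test:
H₀: μ₁ = μ₂
H₁: μ₁ ≠ μ₂
s₁²/n₁ = 11.33²/18 = 7.1316,  s₂²/n₂ = 9.32²/29 = 2.9953
SE = √(s₁²/n₁ + s₂²/n₂) = √(7.1316 + 2.9953) = 3.1823
df (Welch-Satterthwaite) = (s₁²/n₁ + s₂²/n₂)² / [(s₁²/n₁)²/(n₁-1) + (s₂²/n₂)²/(n₂-1)] ≈ 30.96
t = (x̄₁ - x̄₂) / SE = (77.30 - 88.19) / 3.1823 = -10.89 / 3.1823 = -3.422
p-value = 0.0018

Since p-value < α = 0.1, we reject H₀.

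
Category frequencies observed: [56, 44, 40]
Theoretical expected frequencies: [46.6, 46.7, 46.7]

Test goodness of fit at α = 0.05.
Chi-square goodness of fit test:
H₀: observed counts match expected distribution
H₁: observed counts differ from expected distribution
df = k - 1 = 2
χ² = Σ(O - E)²/E
   = (56 - 46.6)²/46.6 + (44 - 46.7)²/46.7 + (40 - 46.7)²/46.7
   = 1.896 + 0.156 + 0.961
   = 3.01
p-value = 0.2216

Since p-value > α = 0.05, we fail to reject H₀.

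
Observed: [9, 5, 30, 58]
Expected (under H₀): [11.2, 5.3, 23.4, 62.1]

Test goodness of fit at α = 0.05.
Chi-square goodness of fit test:
H₀: observed counts match expected distribution
H₁: observed counts differ from expected distribution
df = k - 1 = 3
χ² = Σ(O - E)²/E
   = (9 - 11.2)²/11.2 + (5 - 5.3)²/5.3 + (30 - 23.4)²/23.4 + (58 - 62.1)²/62.1
   = 0.432 + 0.017 + 1.862 + 0.271
   = 2.58
p-value = 0.4608

Since p-value > α = 0.05, we fail to reject H₀.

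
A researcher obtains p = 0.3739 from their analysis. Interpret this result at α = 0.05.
Since p = 0.3739 > α = 0.05, fail to reject H₀.
There is insufficient evidence to reject the null hypothesis; the result is not statistically significant at the 0.05 level.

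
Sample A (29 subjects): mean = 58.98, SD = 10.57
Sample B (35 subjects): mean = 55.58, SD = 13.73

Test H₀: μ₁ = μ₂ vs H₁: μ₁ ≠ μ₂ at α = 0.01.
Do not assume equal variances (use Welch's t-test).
Welch's two-sample t-test:
H₀: μ₁ = μ₂
H₁: μ₁ ≠ μ₂
s₁²/n₁ = 10.57²/29 = 3.8526,  s₂²/n₂ = 13.73²/35 = 5.3861
SE = √(s₁²/n₁ + s₂²/n₂) = √(3.8526 + 5.3861) = 3.0395
df (Welch-Satterthwaite) = (s₁²/n₁ + s₂²/n₂)² / [(s₁²/n₁)²/(n₁-1) + (s₂²/n₂)²/(n₂-1)] ≈ 61.70
t = (x̄₁ - x̄₂) / SE = (58.98 - 55.58) / 3.0395 = 3.40 / 3.0395 = 1.119
p-value = 0.2676

Since p-value > α = 0.01, we fail to reject H₀.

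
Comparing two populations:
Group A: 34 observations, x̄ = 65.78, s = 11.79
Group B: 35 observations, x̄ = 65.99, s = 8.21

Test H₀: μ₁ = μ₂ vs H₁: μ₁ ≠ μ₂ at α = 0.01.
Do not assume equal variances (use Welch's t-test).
Welch's two-sample t-test:
H₀: μ₁ = μ₂
H₁: μ₁ ≠ μ₂
s₁²/n₁ = 11.79²/34 = 4.0884,  s₂²/n₂ = 8.21²/35 = 1.9258
SE = √(s₁²/n₁ + s₂²/n₂) = √(4.0884 + 1.9258) = 2.4524
df (Welch-Satterthwaite) = (s₁²/n₁ + s₂²/n₂)² / [(s₁²/n₁)²/(n₁-1) + (s₂²/n₂)²/(n₂-1)] ≈ 58.76
t = (x̄₁ - x̄₂) / SE = (65.78 - 65.99) / 2.4524 = -0.21 / 2.4524 = -0.086
p-value = 0.9321

Since p-value > α = 0.01, we fail to reject H₀.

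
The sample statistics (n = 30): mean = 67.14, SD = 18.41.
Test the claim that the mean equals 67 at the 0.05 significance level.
One-sample t-test:
H₀: μ = 67
H₁: μ ≠ 67
df = n - 1 = 29
t = (x̄ - μ₀) / (s/√n) = (67.14 - 67) / (18.41/√30) = 0.042
p-value = 0.9671

Since p-value > α = 0.05, we fail to reject H₀.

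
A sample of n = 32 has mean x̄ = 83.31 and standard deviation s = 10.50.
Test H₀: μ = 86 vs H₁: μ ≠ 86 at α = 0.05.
One-sample t-test:
H₀: μ = 86
H₁: μ ≠ 86
df = n - 1 = 31
t = (x̄ - μ₀) / (s/√n) = (83.31 - 86) / (10.50/√32) = -1.449
p-value = 0.1573

Since p-value > α = 0.05, we fail to reject H₀.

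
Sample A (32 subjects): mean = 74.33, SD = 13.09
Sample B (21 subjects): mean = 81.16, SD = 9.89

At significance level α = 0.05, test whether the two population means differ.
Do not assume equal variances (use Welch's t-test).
Welch's two-sample t-test:
H₀: μ₁ = μ₂
H₁: μ₁ ≠ μ₂
s₁²/n₁ = 13.09²/32 = 5.3546,  s₂²/n₂ = 9.89²/21 = 4.6577
SE = √(s₁²/n₁ + s₂²/n₂) = √(5.3546 + 4.6577) = 3.1642
df (Welch-Satterthwaite) = (s₁²/n₁ + s₂²/n₂)² / [(s₁²/n₁)²/(n₁-1) + (s₂²/n₂)²/(n₂-1)] ≈ 49.88
t = (x̄₁ - x̄₂) / SE = (74.33 - 81.16) / 3.1642 = -6.83 / 3.1642 = -2.159
p-value = 0.0357

Since p-value < α = 0.05, we reject H₀.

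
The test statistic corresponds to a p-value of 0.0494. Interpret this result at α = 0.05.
Since p = 0.0494 < α = 0.05, reject H₀.
There is sufficient evidence to reject the null hypothesis; the result is statistically significant at the 0.05 level.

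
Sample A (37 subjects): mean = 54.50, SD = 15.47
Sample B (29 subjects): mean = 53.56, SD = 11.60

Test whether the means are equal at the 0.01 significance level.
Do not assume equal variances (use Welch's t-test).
Welch's two-sample t-test:
H₀: μ₁ = μ₂
H₁: μ₁ ≠ μ₂
s₁²/n₁ = 15.47²/37 = 6.4681,  s₂²/n₂ = 11.60²/29 = 4.6400
SE = √(s₁²/n₁ + s₂²/n₂) = √(6.4681 + 4.6400) = 3.3329
df (Welch-Satterthwaite) = (s₁²/n₁ + s₂²/n₂)² / [(s₁²/n₁)²/(n₁-1) + (s₂²/n₂)²/(n₂-1)] ≈ 63.90
t = (x̄₁ - x̄₂) / SE = (54.50 - 53.56) / 3.3329 = 0.94 / 3.3329 = 0.282
p-value = 0.7788

Since p-value > α = 0.01, we fail to reject H₀.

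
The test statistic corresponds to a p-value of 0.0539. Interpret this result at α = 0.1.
Since p = 0.0539 < α = 0.1, reject H₀.
There is sufficient evidence to reject the null hypothesis; the result is statistically significant at the 0.1 level.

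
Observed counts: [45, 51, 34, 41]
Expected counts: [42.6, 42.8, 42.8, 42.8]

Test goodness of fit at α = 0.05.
Chi-square goodness of fit test:
H₀: observed counts match expected distribution
H₁: observed counts differ from expected distribution
df = k - 1 = 3
χ² = Σ(O - E)²/E
   = (45 - 42.6)²/42.6 + (51 - 42.8)²/42.8 + (34 - 42.8)²/42.8 + (41 - 42.8)²/42.8
   = 0.135 + 1.571 + 1.809 + 0.076
   = 3.59
p-value = 0.3091

Since p-value > α = 0.05, we fail to reject H₀.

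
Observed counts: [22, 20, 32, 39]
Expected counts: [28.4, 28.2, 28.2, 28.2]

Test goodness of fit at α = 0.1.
Chi-square goodness of fit test:
H₀: observed counts match expected distribution
H₁: observed counts differ from expected distribution
df = k - 1 = 3
χ² = Σ(O - E)²/E
   = (22 - 28.4)²/28.4 + (20 - 28.2)²/28.2 + (32 - 28.2)²/28.2 + (39 - 28.2)²/28.2
   = 1.442 + 2.384 + 0.512 + 4.136
   = 8.47
p-value = 0.0372

Since p-value < α = 0.1, we reject H₀.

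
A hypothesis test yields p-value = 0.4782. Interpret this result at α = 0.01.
Since p = 0.4782 > α = 0.01, fail to reject H₀.
There is insufficient evidence to reject the null hypothesis; the result is not statistically significant at the 0.01 level.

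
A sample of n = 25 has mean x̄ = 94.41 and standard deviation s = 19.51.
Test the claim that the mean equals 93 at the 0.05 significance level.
One-sample t-test:
H₀: μ = 93
H₁: μ ≠ 93
df = n - 1 = 24
t = (x̄ - μ₀) / (s/√n) = (94.41 - 93) / (19.51/√25) = 0.361
p-value = 0.7210

Since p-value > α = 0.05, we fail to reject H₀.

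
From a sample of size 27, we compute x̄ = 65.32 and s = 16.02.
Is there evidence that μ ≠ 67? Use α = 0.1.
One-sample t-test:
H₀: μ = 67
H₁: μ ≠ 67
df = n - 1 = 26
t = (x̄ - μ₀) / (s/√n) = (65.32 - 67) / (16.02/√27) = -0.545
p-value = 0.5905

Since p-value > α = 0.1, we fail to reject H₀.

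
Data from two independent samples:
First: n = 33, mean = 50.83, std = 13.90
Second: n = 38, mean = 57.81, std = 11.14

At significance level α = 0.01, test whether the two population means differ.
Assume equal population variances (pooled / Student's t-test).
Student's two-sample t-test (equal variances):
H₀: μ₁ = μ₂
H₁: μ₁ ≠ μ₂
df = n₁ + n₂ - 2 = 69
Pooled variance s_p² = [(n₁-1)s₁² + (n₂-1)s₂²] / (n₁ + n₂ - 2) = [(32)(13.90²) + (37)(11.14²)] / 69 = 156.1508
SE = √(s_p²(1/n₁ + 1/n₂)) = √(156.1508 × (1/33 + 1/38)) = 2.9734
t = (x̄₁ - x̄₂) / SE = (50.83 - 57.81) / 2.9734 = -6.98 / 2.9734 = -2.347
p-value = 0.0218

Since p-value > α = 0.01, we fail to reject H₀.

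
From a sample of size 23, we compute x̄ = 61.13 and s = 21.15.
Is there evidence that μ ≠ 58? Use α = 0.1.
One-sample t-test:
H₀: μ = 58
H₁: μ ≠ 58
df = n - 1 = 22
t = (x̄ - μ₀) / (s/√n) = (61.13 - 58) / (21.15/√23) = 0.710
p-value = 0.4853

Since p-value > α = 0.1, we fail to reject H₀.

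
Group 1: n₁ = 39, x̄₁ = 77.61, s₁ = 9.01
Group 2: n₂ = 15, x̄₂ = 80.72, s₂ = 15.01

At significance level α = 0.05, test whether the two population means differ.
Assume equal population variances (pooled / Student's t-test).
Student's two-sample t-test (equal variances):
H₀: μ₁ = μ₂
H₁: μ₁ ≠ μ₂
df = n₁ + n₂ - 2 = 52
Pooled variance s_p² = [(n₁-1)s₁² + (n₂-1)s₂²] / (n₁ + n₂ - 2) = [(38)(9.01²) + (14)(15.01²)] / 52 = 119.9816
SE = √(s_p²(1/n₁ + 1/n₂)) = √(119.9816 × (1/39 + 1/15)) = 3.3279
t = (x̄₁ - x̄₂) / SE = (77.61 - 80.72) / 3.3279 = -3.11 / 3.3279 = -0.935
p-value = 0.3544

Since p-value > α = 0.05, we fail to reject H₀.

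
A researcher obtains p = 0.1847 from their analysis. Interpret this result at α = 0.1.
Since p = 0.1847 > α = 0.1, fail to reject H₀.
There is insufficient evidence to reject the null hypothesis; the result is not statistically significant at the 0.1 level.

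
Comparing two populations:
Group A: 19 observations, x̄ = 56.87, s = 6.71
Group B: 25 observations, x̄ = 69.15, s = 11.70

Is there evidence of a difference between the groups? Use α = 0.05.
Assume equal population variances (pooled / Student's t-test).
Student's two-sample t-test (equal variances):
H₀: μ₁ = μ₂
H₁: μ₁ ≠ μ₂
df = n₁ + n₂ - 2 = 42
Pooled variance s_p² = [(n₁-1)s₁² + (n₂-1)s₂²] / (n₁ + n₂ - 2) = [(18)(6.71²) + (24)(11.70²)] / 42 = 97.5189
SE = √(s_p²(1/n₁ + 1/n₂)) = √(97.5189 × (1/19 + 1/25)) = 3.0055
t = (x̄₁ - x̄₂) / SE = (56.87 - 69.15) / 3.0055 = -12.28 / 3.0055 = -4.086
p-value = 0.0002

Since p-value < α = 0.05, we reject H₀.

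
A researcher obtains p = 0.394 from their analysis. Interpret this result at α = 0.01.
Since p = 0.394 > α = 0.01, fail to reject H₀.
There is insufficient evidence to reject the null hypothesis; the result is not statistically significant at the 0.01 level.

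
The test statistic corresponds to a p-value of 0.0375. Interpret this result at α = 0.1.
Since p = 0.0375 < α = 0.1, reject H₀.
There is sufficient evidence to reject the null hypothesis; the result is statistically significant at the 0.1 level.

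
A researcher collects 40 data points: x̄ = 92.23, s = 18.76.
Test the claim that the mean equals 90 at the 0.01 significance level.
One-sample t-test:
H₀: μ = 90
H₁: μ ≠ 90
df = n - 1 = 39
t = (x̄ - μ₀) / (s/√n) = (92.23 - 90) / (18.76/√40) = 0.752
p-value = 0.4567

Since p-value > α = 0.01, we fail to reject H₀.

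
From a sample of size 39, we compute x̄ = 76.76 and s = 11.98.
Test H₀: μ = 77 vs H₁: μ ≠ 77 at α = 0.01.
One-sample t-test:
H₀: μ = 77
H₁: μ ≠ 77
df = n - 1 = 38
t = (x̄ - μ₀) / (s/√n) = (76.76 - 77) / (11.98/√39) = -0.125
p-value = 0.9011

Since p-value > α = 0.01, we fail to reject H₀.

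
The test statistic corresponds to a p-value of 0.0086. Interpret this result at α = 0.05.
Since p = 0.0086 < α = 0.05, reject H₀.
There is sufficient evidence to reject the null hypothesis; the result is statistically significant at the 0.05 level.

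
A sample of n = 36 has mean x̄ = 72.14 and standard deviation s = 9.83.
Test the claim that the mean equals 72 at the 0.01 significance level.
One-sample t-test:
H₀: μ = 72
H₁: μ ≠ 72
df = n - 1 = 35
t = (x̄ - μ₀) / (s/√n) = (72.14 - 72) / (9.83/√36) = 0.085
p-value = 0.9324

Since p-value > α = 0.01, we fail to reject H₀.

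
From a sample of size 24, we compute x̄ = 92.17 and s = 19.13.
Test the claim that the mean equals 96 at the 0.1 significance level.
One-sample t-test:
H₀: μ = 96
H₁: μ ≠ 96
df = n - 1 = 23
t = (x̄ - μ₀) / (s/√n) = (92.17 - 96) / (19.13/√24) = -0.981
p-value = 0.3369

Since p-value > α = 0.1, we fail to reject H₀.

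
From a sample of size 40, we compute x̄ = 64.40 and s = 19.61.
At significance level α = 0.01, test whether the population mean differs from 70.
One-sample t-test:
H₀: μ = 70
H₁: μ ≠ 70
df = n - 1 = 39
t = (x̄ - μ₀) / (s/√n) = (64.40 - 70) / (19.61/√40) = -1.806
p-value = 0.0786

Since p-value > α = 0.01, we fail to reject H₀.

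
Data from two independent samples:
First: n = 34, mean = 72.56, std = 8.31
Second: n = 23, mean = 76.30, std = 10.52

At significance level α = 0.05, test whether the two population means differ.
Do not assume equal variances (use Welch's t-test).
Welch's two-sample t-test:
H₀: μ₁ = μ₂
H₁: μ₁ ≠ μ₂
s₁²/n₁ = 8.31²/34 = 2.0311,  s₂²/n₂ = 10.52²/23 = 4.8118
SE = √(s₁²/n₁ + s₂²/n₂) = √(2.0311 + 4.8118) = 2.6159
df (Welch-Satterthwaite) = (s₁²/n₁ + s₂²/n₂)² / [(s₁²/n₁)²/(n₁-1) + (s₂²/n₂)²/(n₂-1)] ≈ 39.77
t = (x̄₁ - x̄₂) / SE = (72.56 - 76.30) / 2.6159 = -3.74 / 2.6159 = -1.430
p-value = 0.1606

Since p-value > α = 0.05, we fail to reject H₀.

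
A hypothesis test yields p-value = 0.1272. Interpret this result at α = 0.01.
Since p = 0.1272 > α = 0.01, fail to reject H₀.
There is insufficient evidence to reject the null hypothesis; the result is not statistically significant at the 0.01 level.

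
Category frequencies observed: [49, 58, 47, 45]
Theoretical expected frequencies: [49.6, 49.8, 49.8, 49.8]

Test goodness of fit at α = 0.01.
Chi-square goodness of fit test:
H₀: observed counts match expected distribution
H₁: observed counts differ from expected distribution
df = k - 1 = 3
χ² = Σ(O - E)²/E
   = (49 - 49.6)²/49.6 + (58 - 49.8)²/49.8 + (47 - 49.8)²/49.8 + (45 - 49.8)²/49.8
   = 0.007 + 1.350 + 0.157 + 0.463
   = 1.98
p-value = 0.5771

Since p-value > α = 0.01, we fail to reject H₀.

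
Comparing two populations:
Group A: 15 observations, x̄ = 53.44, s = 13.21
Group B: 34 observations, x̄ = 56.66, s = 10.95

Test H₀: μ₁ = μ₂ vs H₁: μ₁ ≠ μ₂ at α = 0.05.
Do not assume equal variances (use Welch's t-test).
Welch's two-sample t-test:
H₀: μ₁ = μ₂
H₁: μ₁ ≠ μ₂
s₁²/n₁ = 13.21²/15 = 11.6336,  s₂²/n₂ = 10.95²/34 = 3.5265
SE = √(s₁²/n₁ + s₂²/n₂) = √(11.6336 + 3.5265) = 3.8936
df (Welch-Satterthwaite) = (s₁²/n₁ + s₂²/n₂)² / [(s₁²/n₁)²/(n₁-1) + (s₂²/n₂)²/(n₂-1)] ≈ 22.88
t = (x̄₁ - x̄₂) / SE = (53.44 - 56.66) / 3.8936 = -3.22 / 3.8936 = -0.827
p-value = 0.4168

Since p-value > α = 0.05, we fail to reject H₀.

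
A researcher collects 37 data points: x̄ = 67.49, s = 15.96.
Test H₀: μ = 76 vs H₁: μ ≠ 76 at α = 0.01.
One-sample t-test:
H₀: μ = 76
H₁: μ ≠ 76
df = n - 1 = 36
t = (x̄ - μ₀) / (s/√n) = (67.49 - 76) / (15.96/√37) = -3.243
p-value = 0.0026

Since p-value < α = 0.01, we reject H₀.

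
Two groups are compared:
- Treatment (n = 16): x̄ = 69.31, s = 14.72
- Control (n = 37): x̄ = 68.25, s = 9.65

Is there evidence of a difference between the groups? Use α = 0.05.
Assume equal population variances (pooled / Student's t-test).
Student's two-sample t-test (equal variances):
H₀: μ₁ = μ₂
H₁: μ₁ ≠ μ₂
df = n₁ + n₂ - 2 = 51
Pooled variance s_p² = [(n₁-1)s₁² + (n₂-1)s₂²] / (n₁ + n₂ - 2) = [(15)(14.72²) + (36)(9.65²)] / 51 = 129.4625
SE = √(s_p²(1/n₁ + 1/n₂)) = √(129.4625 × (1/16 + 1/37)) = 3.4045
t = (x̄₁ - x̄₂) / SE = (69.31 - 68.25) / 3.4045 = 1.06 / 3.4045 = 0.311
p-value = 0.7568

Since p-value > α = 0.05, we fail to reject H₀.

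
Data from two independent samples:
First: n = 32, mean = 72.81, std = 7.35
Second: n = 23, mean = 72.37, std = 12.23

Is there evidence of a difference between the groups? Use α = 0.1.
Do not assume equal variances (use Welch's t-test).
Welch's two-sample t-test:
H₀: μ₁ = μ₂
H₁: μ₁ ≠ μ₂
s₁²/n₁ = 7.35²/32 = 1.6882,  s₂²/n₂ = 12.23²/23 = 6.5032
SE = √(s₁²/n₁ + s₂²/n₂) = √(1.6882 + 6.5032) = 2.8621
df (Welch-Satterthwaite) = (s₁²/n₁ + s₂²/n₂)² / [(s₁²/n₁)²/(n₁-1) + (s₂²/n₂)²/(n₂-1)] ≈ 33.31
t = (x̄₁ - x̄₂) / SE = (72.81 - 72.37) / 2.8621 = 0.44 / 2.8621 = 0.154
p-value = 0.8787

Since p-value > α = 0.1, we fail to reject H₀.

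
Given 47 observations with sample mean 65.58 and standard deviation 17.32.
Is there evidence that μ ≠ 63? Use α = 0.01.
One-sample t-test:
H₀: μ = 63
H₁: μ ≠ 63
df = n - 1 = 46
t = (x̄ - μ₀) / (s/√n) = (65.58 - 63) / (17.32/√47) = 1.021
p-value = 0.3125

Since p-value > α = 0.01, we fail to reject H₀.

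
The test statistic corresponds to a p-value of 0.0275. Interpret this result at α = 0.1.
Since p = 0.0275 < α = 0.1, reject H₀.
There is sufficient evidence to reject the null hypothesis; the result is statistically significant at the 0.1 level.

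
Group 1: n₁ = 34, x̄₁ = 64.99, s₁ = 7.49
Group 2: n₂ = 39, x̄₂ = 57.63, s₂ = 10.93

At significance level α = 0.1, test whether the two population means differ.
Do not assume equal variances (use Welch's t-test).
Welch's two-sample t-test:
H₀: μ₁ = μ₂
H₁: μ₁ ≠ μ₂
s₁²/n₁ = 7.49²/34 = 1.6500,  s₂²/n₂ = 10.93²/39 = 3.0632
SE = √(s₁²/n₁ + s₂²/n₂) = √(1.6500 + 3.0632) = 2.1710
df (Welch-Satterthwaite) = (s₁²/n₁ + s₂²/n₂)² / [(s₁²/n₁)²/(n₁-1) + (s₂²/n₂)²/(n₂-1)] ≈ 67.43
t = (x̄₁ - x̄₂) / SE = (64.99 - 57.63) / 2.1710 = 7.36 / 2.1710 = 3.390
p-value = 0.0012

Since p-value < α = 0.1, we reject H₀.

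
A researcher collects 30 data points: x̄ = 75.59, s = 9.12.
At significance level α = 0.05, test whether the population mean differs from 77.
One-sample t-test:
H₀: μ = 77
H₁: μ ≠ 77
df = n - 1 = 29
t = (x̄ - μ₀) / (s/√n) = (75.59 - 77) / (9.12/√30) = -0.847
p-value = 0.4040

Since p-value > α = 0.05, we fail to reject H₀.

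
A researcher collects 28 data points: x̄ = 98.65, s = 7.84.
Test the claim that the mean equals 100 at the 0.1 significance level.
One-sample t-test:
H₀: μ = 100
H₁: μ ≠ 100
df = n - 1 = 27
t = (x̄ - μ₀) / (s/√n) = (98.65 - 100) / (7.84/√28) = -0.911
p-value = 0.3703

Since p-value > α = 0.1, we fail to reject H₀.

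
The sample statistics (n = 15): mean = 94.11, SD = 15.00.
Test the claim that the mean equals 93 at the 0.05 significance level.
One-sample t-test:
H₀: μ = 93
H₁: μ ≠ 93
df = n - 1 = 14
t = (x̄ - μ₀) / (s/√n) = (94.11 - 93) / (15.00/√15) = 0.287
p-value = 0.7786

Since p-value > α = 0.05, we fail to reject H₀.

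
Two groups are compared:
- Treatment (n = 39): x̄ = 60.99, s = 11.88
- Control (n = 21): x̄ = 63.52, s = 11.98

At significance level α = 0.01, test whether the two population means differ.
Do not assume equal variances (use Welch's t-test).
Welch's two-sample t-test:
H₀: μ₁ = μ₂
H₁: μ₁ ≠ μ₂
s₁²/n₁ = 11.88²/39 = 3.6188,  s₂²/n₂ = 11.98²/21 = 6.8343
SE = √(s₁²/n₁ + s₂²/n₂) = √(3.6188 + 6.8343) = 3.2331
df (Welch-Satterthwaite) = (s₁²/n₁ + s₂²/n₂)² / [(s₁²/n₁)²/(n₁-1) + (s₂²/n₂)²/(n₂-1)] ≈ 40.77
t = (x̄₁ - x̄₂) / SE = (60.99 - 63.52) / 3.2331 = -2.53 / 3.2331 = -0.783
p-value = 0.4384

Since p-value > α = 0.01, we fail to reject H₀.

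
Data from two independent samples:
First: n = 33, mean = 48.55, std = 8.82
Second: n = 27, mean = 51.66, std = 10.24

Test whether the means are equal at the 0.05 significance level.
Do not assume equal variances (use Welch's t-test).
Welch's two-sample t-test:
H₀: μ₁ = μ₂
H₁: μ₁ ≠ μ₂
s₁²/n₁ = 8.82²/33 = 2.3573,  s₂²/n₂ = 10.24²/27 = 3.8836
SE = √(s₁²/n₁ + s₂²/n₂) = √(2.3573 + 3.8836) = 2.4982
df (Welch-Satterthwaite) = (s₁²/n₁ + s₂²/n₂)² / [(s₁²/n₁)²/(n₁-1) + (s₂²/n₂)²/(n₂-1)] ≈ 51.67
t = (x̄₁ - x̄₂) / SE = (48.55 - 51.66) / 2.4982 = -3.11 / 2.4982 = -1.245
p-value = 0.2188

Since p-value > α = 0.05, we fail to reject H₀.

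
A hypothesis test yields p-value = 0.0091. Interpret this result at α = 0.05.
Since p = 0.0091 < α = 0.05, reject H₀.
There is sufficient evidence to reject the null hypothesis; the result is statistically significant at the 0.05 level.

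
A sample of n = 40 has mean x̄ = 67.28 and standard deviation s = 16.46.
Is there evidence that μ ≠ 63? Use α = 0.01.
One-sample t-test:
H₀: μ = 63
H₁: μ ≠ 63
df = n - 1 = 39
t = (x̄ - μ₀) / (s/√n) = (67.28 - 63) / (16.46/√40) = 1.645
p-value = 0.1081

Since p-value > α = 0.01, we fail to reject H₀.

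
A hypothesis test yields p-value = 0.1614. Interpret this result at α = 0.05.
Since p = 0.1614 > α = 0.05, fail to reject H₀.
There is insufficient evidence to reject the null hypothesis; the result is not statistically significant at the 0.05 level.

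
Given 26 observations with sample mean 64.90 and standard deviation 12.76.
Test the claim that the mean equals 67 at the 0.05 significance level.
One-sample t-test:
H₀: μ = 67
H₁: μ ≠ 67
df = n - 1 = 25
t = (x̄ - μ₀) / (s/√n) = (64.90 - 67) / (12.76/√26) = -0.839
p-value = 0.4093

Since p-value > α = 0.05, we fail to reject H₀.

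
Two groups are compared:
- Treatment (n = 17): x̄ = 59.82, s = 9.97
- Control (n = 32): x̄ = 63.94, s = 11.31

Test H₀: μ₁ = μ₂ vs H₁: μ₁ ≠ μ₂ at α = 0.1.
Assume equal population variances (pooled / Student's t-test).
Student's two-sample t-test (equal variances):
H₀: μ₁ = μ₂
H₁: μ₁ ≠ μ₂
df = n₁ + n₂ - 2 = 47
Pooled variance s_p² = [(n₁-1)s₁² + (n₂-1)s₂²] / (n₁ + n₂ - 2) = [(16)(9.97²) + (31)(11.31²)] / 47 = 118.2088
SE = √(s_p²(1/n₁ + 1/n₂)) = √(118.2088 × (1/17 + 1/32)) = 3.2630
t = (x̄₁ - x̄₂) / SE = (59.82 - 63.94) / 3.2630 = -4.12 / 3.2630 = -1.263
p-value = 0.2130

Since p-value > α = 0.1, we fail to reject H₀.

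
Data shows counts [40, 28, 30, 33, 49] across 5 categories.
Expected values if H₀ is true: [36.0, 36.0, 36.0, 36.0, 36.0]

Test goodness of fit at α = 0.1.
Chi-square goodness of fit test:
H₀: observed counts match expected distribution
H₁: observed counts differ from expected distribution
df = k - 1 = 4
χ² = Σ(O - E)²/E
   = (40 - 36.0)²/36.0 + (28 - 36.0)²/36.0 + (30 - 36.0)²/36.0 + (33 - 36.0)²/36.0 + (49 - 36.0)²/36.0
   = 0.444 + 1.778 + 1.000 + 0.250 + 4.694
   = 8.17
p-value = 0.0857

Since p-value < α = 0.1, we reject H₀.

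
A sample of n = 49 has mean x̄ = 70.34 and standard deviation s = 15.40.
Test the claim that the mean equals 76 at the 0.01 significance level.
One-sample t-test:
H₀: μ = 76
H₁: μ ≠ 76
df = n - 1 = 48
t = (x̄ - μ₀) / (s/√n) = (70.34 - 76) / (15.40/√49) = -2.573
p-value = 0.0132

Since p-value > α = 0.01, we fail to reject H₀.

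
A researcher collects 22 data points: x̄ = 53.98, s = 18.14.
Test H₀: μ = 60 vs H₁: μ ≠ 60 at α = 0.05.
One-sample t-test:
H₀: μ = 60
H₁: μ ≠ 60
df = n - 1 = 21
t = (x̄ - μ₀) / (s/√n) = (53.98 - 60) / (18.14/√22) = -1.557
p-value = 0.1345

Since p-value > α = 0.05, we fail to reject H₀.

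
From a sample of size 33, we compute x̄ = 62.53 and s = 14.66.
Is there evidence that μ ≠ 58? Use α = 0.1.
One-sample t-test:
H₀: μ = 58
H₁: μ ≠ 58
df = n - 1 = 32
t = (x̄ - μ₀) / (s/√n) = (62.53 - 58) / (14.66/√33) = 1.775
p-value = 0.0854

Since p-value < α = 0.1, we reject H₀.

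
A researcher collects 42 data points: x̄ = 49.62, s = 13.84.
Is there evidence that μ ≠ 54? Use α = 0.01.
One-sample t-test:
H₀: μ = 54
H₁: μ ≠ 54
df = n - 1 = 41
t = (x̄ - μ₀) / (s/√n) = (49.62 - 54) / (13.84/√42) = -2.051
p-value = 0.0467

Since p-value > α = 0.01, we fail to reject H₀.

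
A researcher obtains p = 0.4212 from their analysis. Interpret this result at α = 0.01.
Since p = 0.4212 > α = 0.01, fail to reject H₀.
There is insufficient evidence to reject the null hypothesis; the result is not statistically significant at the 0.01 level.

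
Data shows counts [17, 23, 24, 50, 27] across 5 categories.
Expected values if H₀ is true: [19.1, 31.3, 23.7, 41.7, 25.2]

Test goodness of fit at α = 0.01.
Chi-square goodness of fit test:
H₀: observed counts match expected distribution
H₁: observed counts differ from expected distribution
df = k - 1 = 4
χ² = Σ(O - E)²/E
   = (17 - 19.1)²/19.1 + (23 - 31.3)²/31.3 + (24 - 23.7)²/23.7 + (50 - 41.7)²/41.7 + (27 - 25.2)²/25.2
   = 0.231 + 2.201 + 0.004 + 1.652 + 0.129
   = 4.22
p-value = 0.3775

Since p-value > α = 0.01, we fail to reject H₀.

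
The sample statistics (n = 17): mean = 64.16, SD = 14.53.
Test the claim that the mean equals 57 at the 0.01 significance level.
One-sample t-test:
H₀: μ = 57
H₁: μ ≠ 57
df = n - 1 = 16
t = (x̄ - μ₀) / (s/√n) = (64.16 - 57) / (14.53/√17) = 2.032
p-value = 0.0591

Since p-value > α = 0.01, we fail to reject H₀.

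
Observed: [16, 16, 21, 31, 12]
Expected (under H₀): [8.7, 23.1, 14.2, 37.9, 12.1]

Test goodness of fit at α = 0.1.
Chi-square goodness of fit test:
H₀: observed counts match expected distribution
H₁: observed counts differ from expected distribution
df = k - 1 = 4
χ² = Σ(O - E)²/E
   = (16 - 8.7)²/8.7 + (16 - 23.1)²/23.1 + (21 - 14.2)²/14.2 + (31 - 37.9)²/37.9 + (12 - 12.1)²/12.1
   = 6.125 + 2.182 + 3.256 + 1.256 + 0.001
   = 12.82
p-value = 0.0122

Since p-value < α = 0.1, we reject H₀.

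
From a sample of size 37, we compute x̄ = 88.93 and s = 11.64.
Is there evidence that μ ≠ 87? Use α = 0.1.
One-sample t-test:
H₀: μ = 87
H₁: μ ≠ 87
df = n - 1 = 36
t = (x̄ - μ₀) / (s/√n) = (88.93 - 87) / (11.64/√37) = 1.009
p-value = 0.3199

Since p-value > α = 0.1, we fail to reject H₀.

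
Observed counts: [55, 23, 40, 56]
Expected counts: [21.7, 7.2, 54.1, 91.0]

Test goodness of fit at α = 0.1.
Chi-square goodness of fit test:
H₀: observed counts match expected distribution
H₁: observed counts differ from expected distribution
df = k - 1 = 3
χ² = Σ(O - E)²/E
   = (55 - 21.7)²/21.7 + (23 - 7.2)²/7.2 + (40 - 54.1)²/54.1 + (56 - 91.0)²/91.0
   = 51.101 + 34.672 + 3.675 + 13.462
   = 102.91
p-value < 0.0001

Since p-value < α = 0.1, we reject H₀.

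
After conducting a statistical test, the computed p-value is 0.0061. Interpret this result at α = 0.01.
Since p = 0.0061 < α = 0.01, reject H₀.
There is sufficient evidence to reject the null hypothesis; the result is statistically significant at the 0.01 level.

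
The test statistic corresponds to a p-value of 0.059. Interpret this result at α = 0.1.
Since p = 0.059 < α = 0.1, reject H₀.
There is sufficient evidence to reject the null hypothesis; the result is statistically significant at the 0.1 level.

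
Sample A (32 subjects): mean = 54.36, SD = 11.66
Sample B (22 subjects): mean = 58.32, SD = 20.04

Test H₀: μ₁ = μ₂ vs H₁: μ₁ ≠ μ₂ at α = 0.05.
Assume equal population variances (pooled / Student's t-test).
Student's two-sample t-test (equal variances):
H₀: μ₁ = μ₂
H₁: μ₁ ≠ μ₂
df = n₁ + n₂ - 2 = 52
Pooled variance s_p² = [(n₁-1)s₁² + (n₂-1)s₂²] / (n₁ + n₂ - 2) = [(31)(11.66²) + (21)(20.04²)] / 52 = 243.2357
SE = √(s_p²(1/n₁ + 1/n₂)) = √(243.2357 × (1/32 + 1/22)) = 4.3194
t = (x̄₁ - x̄₂) / SE = (54.36 - 58.32) / 4.3194 = -3.96 / 4.3194 = -0.917
p-value = 0.3635

Since p-value > α = 0.05, we fail to reject H₀.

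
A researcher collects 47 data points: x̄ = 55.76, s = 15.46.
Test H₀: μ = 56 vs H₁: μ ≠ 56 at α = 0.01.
One-sample t-test:
H₀: μ = 56
H₁: μ ≠ 56
df = n - 1 = 46
t = (x̄ - μ₀) / (s/√n) = (55.76 - 56) / (15.46/√47) = -0.106
p-value = 0.9157

Since p-value > α = 0.01, we fail to reject H₀.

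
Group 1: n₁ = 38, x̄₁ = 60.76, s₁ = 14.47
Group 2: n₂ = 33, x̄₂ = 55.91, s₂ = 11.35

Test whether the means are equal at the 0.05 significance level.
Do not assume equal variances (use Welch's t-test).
Welch's two-sample t-test:
H₀: μ₁ = μ₂
H₁: μ₁ ≠ μ₂
s₁²/n₁ = 14.47²/38 = 5.5100,  s₂²/n₂ = 11.35²/33 = 3.9037
SE = √(s₁²/n₁ + s₂²/n₂) = √(5.5100 + 3.9037) = 3.0682
df (Welch-Satterthwaite) = (s₁²/n₁ + s₂²/n₂)² / [(s₁²/n₁)²/(n₁-1) + (s₂²/n₂)²/(n₂-1)] ≈ 68.34
t = (x̄₁ - x̄₂) / SE = (60.76 - 55.91) / 3.0682 = 4.85 / 3.0682 = 1.581
p-value = 0.1186

Since p-value > α = 0.05, we fail to reject H₀.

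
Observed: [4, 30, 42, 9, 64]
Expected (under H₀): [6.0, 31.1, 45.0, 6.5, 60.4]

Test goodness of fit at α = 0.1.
Chi-square goodness of fit test:
H₀: observed counts match expected distribution
H₁: observed counts differ from expected distribution
df = k - 1 = 4
χ² = Σ(O - E)²/E
   = (4 - 6.0)²/6.0 + (30 - 31.1)²/31.1 + (42 - 45.0)²/45.0 + (9 - 6.5)²/6.5 + (64 - 60.4)²/60.4
   = 0.667 + 0.039 + 0.200 + 0.962 + 0.215
   = 2.08
p-value = 0.7207

Since p-value > α = 0.1, we fail to reject H₀.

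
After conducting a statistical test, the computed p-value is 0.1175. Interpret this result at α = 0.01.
Since p = 0.1175 > α = 0.01, fail to reject H₀.
There is insufficient evidence to reject the null hypothesis; the result is not statistically significant at the 0.01 level.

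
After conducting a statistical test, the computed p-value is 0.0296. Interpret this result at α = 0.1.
Since p = 0.0296 < α = 0.1, reject H₀.
There is sufficient evidence to reject the null hypothesis; the result is statistically significant at the 0.1 level.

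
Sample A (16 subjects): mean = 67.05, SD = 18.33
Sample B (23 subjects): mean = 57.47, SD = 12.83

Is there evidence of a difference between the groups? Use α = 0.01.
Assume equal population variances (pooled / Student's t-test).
Student's two-sample t-test (equal variances):
H₀: μ₁ = μ₂
H₁: μ₁ ≠ μ₂
df = n₁ + n₂ - 2 = 37
Pooled variance s_p² = [(n₁-1)s₁² + (n₂-1)s₂²] / (n₁ + n₂ - 2) = [(15)(18.33²) + (22)(12.83²)] / 37 = 234.0873
SE = √(s_p²(1/n₁ + 1/n₂)) = √(234.0873 × (1/16 + 1/23)) = 4.9808
t = (x̄₁ - x̄₂) / SE = (67.05 - 57.47) / 4.9808 = 9.58 / 4.9808 = 1.923
p-value = 0.0622

Since p-value > α = 0.01, we fail to reject H₀.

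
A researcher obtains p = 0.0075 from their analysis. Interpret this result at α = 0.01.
Since p = 0.0075 < α = 0.01, reject H₀.
There is sufficient evidence to reject the null hypothesis; the result is statistically significant at the 0.01 level.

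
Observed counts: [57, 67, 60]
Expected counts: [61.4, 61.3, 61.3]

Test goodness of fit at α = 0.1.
Chi-square goodness of fit test:
H₀: observed counts match expected distribution
H₁: observed counts differ from expected distribution
df = k - 1 = 2
χ² = Σ(O - E)²/E
   = (57 - 61.4)²/61.4 + (67 - 61.3)²/61.3 + (60 - 61.3)²/61.3
   = 0.315 + 0.530 + 0.028
   = 0.87
p-value = 0.6463

Since p-value > α = 0.1, we fail to reject H₀.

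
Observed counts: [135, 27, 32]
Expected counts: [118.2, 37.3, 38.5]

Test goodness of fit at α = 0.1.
Chi-square goodness of fit test:
H₀: observed counts match expected distribution
H₁: observed counts differ from expected distribution
df = k - 1 = 2
χ² = Σ(O - E)²/E
   = (135 - 118.2)²/118.2 + (27 - 37.3)²/37.3 + (32 - 38.5)²/38.5
   = 2.388 + 2.844 + 1.097
   = 6.33
p-value = 0.0422

Since p-value < α = 0.1, we reject H₀.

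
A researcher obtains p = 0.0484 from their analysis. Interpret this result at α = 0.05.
Since p = 0.0484 < α = 0.05, reject H₀.
There is sufficient evidence to reject the null hypothesis; the result is statistically significant at the 0.05 level.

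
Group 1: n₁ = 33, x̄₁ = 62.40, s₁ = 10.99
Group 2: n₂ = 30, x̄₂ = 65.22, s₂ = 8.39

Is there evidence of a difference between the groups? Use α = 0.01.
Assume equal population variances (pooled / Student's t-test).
Student's two-sample t-test (equal variances):
H₀: μ₁ = μ₂
H₁: μ₁ ≠ μ₂
df = n₁ + n₂ - 2 = 61
Pooled variance s_p² = [(n₁-1)s₁² + (n₂-1)s₂²] / (n₁ + n₂ - 2) = [(32)(10.99²) + (29)(8.39²)] / 61 = 96.8251
SE = √(s_p²(1/n₁ + 1/n₂)) = √(96.8251 × (1/33 + 1/30)) = 2.4823
t = (x̄₁ - x̄₂) / SE = (62.40 - 65.22) / 2.4823 = -2.82 / 2.4823 = -1.136
p-value = 0.2604

Since p-value > α = 0.01, we fail to reject H₀.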